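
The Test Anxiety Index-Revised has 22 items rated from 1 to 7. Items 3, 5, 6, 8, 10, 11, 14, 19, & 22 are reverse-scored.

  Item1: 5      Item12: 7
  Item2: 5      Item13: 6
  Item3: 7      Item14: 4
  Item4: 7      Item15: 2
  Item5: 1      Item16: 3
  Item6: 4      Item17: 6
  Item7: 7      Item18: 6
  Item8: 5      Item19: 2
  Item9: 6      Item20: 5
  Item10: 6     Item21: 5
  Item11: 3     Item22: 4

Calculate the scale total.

106

Raw sum = 106. Reverse-scored items: 3, 5, 6, 8, 10, 11, 14, 19, 22; their raw sum = 36.
Each reversal replaces raw with 8 − raw, changing the total by 8 − 2·raw per item.
Total = 106 + 9·8 − 2·36 = 106 + 72 − 72 = 106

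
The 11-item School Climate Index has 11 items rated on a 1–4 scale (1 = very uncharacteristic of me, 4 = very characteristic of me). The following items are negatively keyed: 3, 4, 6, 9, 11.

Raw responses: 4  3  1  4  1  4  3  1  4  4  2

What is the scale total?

Reverse-coded items (reversed = (1+4) − raw = 5 − raw):
  item 3: 5 − 1 = 4
  item 4: 5 − 4 = 1
  item 6: 5 − 4 = 1
  item 9: 5 − 4 = 1
  item 11: 5 − 2 = 3
After reverse-coding: 4, 3, 4, 1, 1, 1, 3, 1, 1, 4, 3
Total = 4 + 3 + 4 + 1 + 1 + 1 + 3 + 1 + 1 + 4 + 3 = 26

26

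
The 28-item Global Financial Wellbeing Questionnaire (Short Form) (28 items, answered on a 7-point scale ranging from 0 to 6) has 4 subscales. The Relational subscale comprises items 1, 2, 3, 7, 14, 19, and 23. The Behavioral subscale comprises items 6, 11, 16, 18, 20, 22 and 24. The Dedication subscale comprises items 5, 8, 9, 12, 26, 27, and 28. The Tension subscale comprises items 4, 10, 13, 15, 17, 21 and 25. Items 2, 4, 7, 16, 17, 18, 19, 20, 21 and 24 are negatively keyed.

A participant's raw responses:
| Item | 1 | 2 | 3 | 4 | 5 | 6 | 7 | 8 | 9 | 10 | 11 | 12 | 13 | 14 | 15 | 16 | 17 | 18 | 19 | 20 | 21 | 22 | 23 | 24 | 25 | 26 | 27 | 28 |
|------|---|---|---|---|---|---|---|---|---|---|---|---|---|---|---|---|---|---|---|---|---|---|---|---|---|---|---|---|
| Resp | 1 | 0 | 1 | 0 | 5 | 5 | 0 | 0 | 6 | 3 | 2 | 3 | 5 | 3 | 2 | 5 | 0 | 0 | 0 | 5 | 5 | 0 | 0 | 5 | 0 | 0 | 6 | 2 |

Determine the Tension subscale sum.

Tension items: 4, 10, 13, 15, 17, 21, 25.
Of these, items 4, 17 and 21 are negatively keyed; on a 0–6 scale, reversed = 6 − raw.
  item 4: 6 − 0 = 6
  item 10: 3
  item 13: 5
  item 15: 2
  item 17: 6 − 0 = 6
  item 21: 6 − 5 = 1
  item 25: 0
Sum = 6 + 3 + 5 + 2 + 6 + 1 + 0 = 23

23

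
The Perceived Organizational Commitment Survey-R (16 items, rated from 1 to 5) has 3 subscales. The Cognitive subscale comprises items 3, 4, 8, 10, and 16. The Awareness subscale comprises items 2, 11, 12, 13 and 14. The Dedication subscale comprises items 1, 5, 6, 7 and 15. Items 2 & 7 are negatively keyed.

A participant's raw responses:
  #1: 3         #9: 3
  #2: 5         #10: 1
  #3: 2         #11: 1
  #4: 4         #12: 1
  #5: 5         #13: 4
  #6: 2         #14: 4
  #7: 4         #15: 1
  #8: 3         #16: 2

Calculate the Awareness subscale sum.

11

Awareness items: 2, 11, 12, 13, 14.
Of these, item 2 is negatively keyed; reversed = (1+5) − raw = 6 − raw.
  item 2: 6 − 5 = 1
  item 11: 1
  item 12: 1
  item 13: 4
  item 14: 4
Sum = 1 + 1 + 1 + 4 + 4 = 11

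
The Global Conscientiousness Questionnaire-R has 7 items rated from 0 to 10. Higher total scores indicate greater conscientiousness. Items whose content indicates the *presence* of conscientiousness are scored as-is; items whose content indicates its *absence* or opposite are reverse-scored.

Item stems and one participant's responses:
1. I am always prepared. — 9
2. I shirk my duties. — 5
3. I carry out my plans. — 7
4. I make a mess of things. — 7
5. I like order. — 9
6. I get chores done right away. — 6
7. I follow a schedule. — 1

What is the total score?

Items 2, 4 describe the absence/opposite of conscientiousness → reverse-score.
reverse-coded value = 10 − response.
  item 1: 9
  item 2: 10 − 5 = 5
  item 3: 7
  item 4: 10 − 7 = 3
  item 5: 9
  item 6: 6
  item 7: 1
Total = 9 + 5 + 7 + 3 + 9 + 6 + 1 = 40

40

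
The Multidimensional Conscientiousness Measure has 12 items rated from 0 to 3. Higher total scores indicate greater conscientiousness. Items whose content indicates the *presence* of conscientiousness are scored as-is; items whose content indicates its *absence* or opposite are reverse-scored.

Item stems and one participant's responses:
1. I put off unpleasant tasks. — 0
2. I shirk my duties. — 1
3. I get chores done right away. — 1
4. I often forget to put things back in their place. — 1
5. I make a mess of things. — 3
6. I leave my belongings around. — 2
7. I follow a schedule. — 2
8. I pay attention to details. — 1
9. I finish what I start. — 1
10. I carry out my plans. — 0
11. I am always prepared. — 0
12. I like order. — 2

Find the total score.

Items 1, 2, 4, 5, 6 describe the absence/opposite of conscientiousness → reverse-score.
reversed = (0+3) − raw = 3 − raw.
  item 1: 3 − 0 = 3
  item 2: 3 − 1 = 2
  item 3: 1
  item 4: 3 − 1 = 2
  item 5: 3 − 3 = 0
  item 6: 3 − 2 = 1
  item 7: 2
  item 8: 1
  item 9: 1
  item 10: 0
  item 11: 0
  item 12: 2
Total = 3 + 2 + 1 + 2 + 0 + 1 + 2 + 1 + 1 + 0 + 0 + 2 = 15

15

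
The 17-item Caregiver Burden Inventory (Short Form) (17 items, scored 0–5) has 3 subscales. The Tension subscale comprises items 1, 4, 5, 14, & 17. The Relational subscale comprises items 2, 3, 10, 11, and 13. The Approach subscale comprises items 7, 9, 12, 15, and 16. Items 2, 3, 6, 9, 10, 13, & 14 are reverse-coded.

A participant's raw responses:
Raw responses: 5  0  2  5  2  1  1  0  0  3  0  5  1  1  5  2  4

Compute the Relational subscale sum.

14

Relational items: 2, 3, 10, 11, 13.
Of these, items 2, 3, 10, and 13 are reverse-coded; reverse-coded value = 5 − response.
  item 2: 5 − 0 = 5
  item 3: 5 − 2 = 3
  item 10: 5 − 3 = 2
  item 11: 0
  item 13: 5 − 1 = 4
Sum = 5 + 3 + 2 + 0 + 4 = 14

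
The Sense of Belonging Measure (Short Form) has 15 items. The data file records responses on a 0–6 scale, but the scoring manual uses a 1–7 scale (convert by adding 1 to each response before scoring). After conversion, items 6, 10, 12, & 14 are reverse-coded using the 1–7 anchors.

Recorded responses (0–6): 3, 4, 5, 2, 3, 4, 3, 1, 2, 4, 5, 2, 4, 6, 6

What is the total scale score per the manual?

Convert to 1–7: 4, 5, 6, 3, 4, 5, 4, 2, 3, 5, 6, 3, 5, 7, 7
Reverse-coded (on a 1–7 scale, reversed = 8 − raw):
  item 6: 8 − 5 = 3
  item 10: 8 − 5 = 3
  item 12: 8 − 3 = 5
  item 14: 8 − 7 = 1
Scored: 4, 5, 6, 3, 4, 3, 4, 2, 3, 3, 6, 5, 5, 1, 7
Total = 61

61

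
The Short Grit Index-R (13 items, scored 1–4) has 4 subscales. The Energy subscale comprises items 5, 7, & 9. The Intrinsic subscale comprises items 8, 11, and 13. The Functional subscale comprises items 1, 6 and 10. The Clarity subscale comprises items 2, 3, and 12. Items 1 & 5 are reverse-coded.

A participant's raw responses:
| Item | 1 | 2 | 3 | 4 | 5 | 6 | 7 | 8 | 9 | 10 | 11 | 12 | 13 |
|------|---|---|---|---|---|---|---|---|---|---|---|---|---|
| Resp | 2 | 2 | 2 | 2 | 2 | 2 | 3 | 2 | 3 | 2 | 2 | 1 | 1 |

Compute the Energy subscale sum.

9

Energy items: 5, 7, 9.
Of these, item 5 is reverse-coded; reverse-coded value = 5 − response.
  item 5: 5 − 2 = 3
  item 7: 3
  item 9: 3
Sum = 3 + 3 + 3 = 9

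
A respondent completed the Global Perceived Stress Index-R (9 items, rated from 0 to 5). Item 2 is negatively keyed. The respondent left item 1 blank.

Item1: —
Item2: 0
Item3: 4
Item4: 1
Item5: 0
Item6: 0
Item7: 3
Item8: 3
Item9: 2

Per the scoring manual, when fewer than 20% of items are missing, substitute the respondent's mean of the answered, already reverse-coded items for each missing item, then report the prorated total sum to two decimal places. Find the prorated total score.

Reverse-coded (on a 0–5 scale, reversed = 5 − raw):
  item 2: 5 − 0 = 5
Completed scored items (8 of 9): 5, 4, 1, 0, 0, 3, 3, 2; sum = 18.
Person mean = 18 / 8 ≈ 2.2500
Prorated total = (18 / 8) × 9 = 20.25 (to 2 dp)

20.25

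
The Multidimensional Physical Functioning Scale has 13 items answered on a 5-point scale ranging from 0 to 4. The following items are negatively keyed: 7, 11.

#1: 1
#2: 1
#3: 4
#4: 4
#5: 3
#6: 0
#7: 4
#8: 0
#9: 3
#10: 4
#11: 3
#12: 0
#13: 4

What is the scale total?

Reversing items 7 and 11 with 4 − raw:
Total = 1 + 1 + 4 + 4 + 3 + 0 + (4−4) + 0 + 3 + 4 + (4−3) + 0 + 4
      = 1 + 1 + 4 + 4 + 3 + 0 + 0 + 0 + 3 + 4 + 1 + 0 + 4 = 25

25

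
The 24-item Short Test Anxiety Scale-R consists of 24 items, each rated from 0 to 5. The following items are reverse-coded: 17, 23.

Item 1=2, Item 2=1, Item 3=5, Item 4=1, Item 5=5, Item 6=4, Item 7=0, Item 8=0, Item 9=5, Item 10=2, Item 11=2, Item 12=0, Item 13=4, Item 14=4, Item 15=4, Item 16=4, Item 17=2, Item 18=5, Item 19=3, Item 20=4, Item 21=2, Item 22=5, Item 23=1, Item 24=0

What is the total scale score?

Apply reverse scoring (reverse-coded value = 5 − response):
  item 17: 5 − 2 = 3
  item 23: 5 − 1 = 4
Scored items: 2, 1, 5, 1, 5, 4, 0, 0, 5, 2, 2, 0, 4, 4, 4, 4, 3, 5, 3, 4, 2, 5, 4, 0
Total = 2 + 1 + 5 + 1 + 5 + 4 + 0 + 0 + 5 + 2 + 2 + 0 + 4 + 4 + 4 + 4 + 3 + 5 + 3 + 4 + 2 + 5 + 4 + 0 = 69

69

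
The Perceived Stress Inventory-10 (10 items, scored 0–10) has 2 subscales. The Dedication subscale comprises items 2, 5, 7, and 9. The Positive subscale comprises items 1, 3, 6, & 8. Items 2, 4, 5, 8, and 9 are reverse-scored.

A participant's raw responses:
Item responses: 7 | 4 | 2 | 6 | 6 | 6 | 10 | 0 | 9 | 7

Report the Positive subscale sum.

25

Positive items: 1, 3, 6, 8.
Of these, item 8 is reverse-scored; reversed = (0+10) − raw = 10 − raw.
  item 1: 7
  item 3: 2
  item 6: 6
  item 8: 10 − 0 = 10
Sum = 7 + 2 + 6 + 10 = 25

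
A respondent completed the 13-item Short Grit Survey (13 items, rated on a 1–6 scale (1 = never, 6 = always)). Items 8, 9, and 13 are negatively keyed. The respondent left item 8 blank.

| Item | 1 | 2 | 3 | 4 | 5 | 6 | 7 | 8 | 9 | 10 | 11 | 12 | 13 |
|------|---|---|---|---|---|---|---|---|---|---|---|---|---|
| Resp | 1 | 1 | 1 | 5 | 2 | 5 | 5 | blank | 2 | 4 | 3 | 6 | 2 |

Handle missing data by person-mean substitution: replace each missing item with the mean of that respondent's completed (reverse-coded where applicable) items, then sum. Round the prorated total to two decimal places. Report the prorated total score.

Reverse-coded (reverse-coded value = 7 − response):
  item 9: 7 − 2 = 5
  item 13: 7 − 2 = 5
Completed scored items (12 of 13): 1, 1, 1, 5, 2, 5, 5, 5, 4, 3, 6, 5; sum = 43.
Person mean = 43 / 12 ≈ 3.5833
Prorated total = (43 / 12) × 13 = 46.58 (to 2 dp)

46.58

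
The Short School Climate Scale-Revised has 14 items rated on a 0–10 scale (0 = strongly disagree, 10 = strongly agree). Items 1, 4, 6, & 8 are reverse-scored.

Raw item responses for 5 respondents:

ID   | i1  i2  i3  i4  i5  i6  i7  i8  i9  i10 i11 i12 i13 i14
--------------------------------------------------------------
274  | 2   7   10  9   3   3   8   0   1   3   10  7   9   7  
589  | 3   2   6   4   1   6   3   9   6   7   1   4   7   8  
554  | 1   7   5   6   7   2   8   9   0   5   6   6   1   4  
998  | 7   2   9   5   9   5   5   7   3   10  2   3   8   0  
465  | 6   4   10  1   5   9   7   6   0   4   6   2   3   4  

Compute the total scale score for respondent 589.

Respondent 589 raw: 3, 2, 6, 4, 1, 6, 3, 9, 6, 7, 1, 4, 7, 8.
Reverse-coded (reversed = (0+10) − raw = 10 − raw):
  item 1: 10 − 3 = 7
  item 2: 2
  item 3: 6
  item 4: 10 − 4 = 6
  item 5: 1
  item 6: 10 − 6 = 4
  item 7: 3
  item 8: 10 − 9 = 1
  item 9: 6
  item 10: 7
  item 11: 1
  item 12: 4
  item 13: 7
  item 14: 8
Sum = 7 + 2 + 6 + 6 + 1 + 4 + 3 + 1 + 6 + 7 + 1 + 4 + 7 + 8 = 63

63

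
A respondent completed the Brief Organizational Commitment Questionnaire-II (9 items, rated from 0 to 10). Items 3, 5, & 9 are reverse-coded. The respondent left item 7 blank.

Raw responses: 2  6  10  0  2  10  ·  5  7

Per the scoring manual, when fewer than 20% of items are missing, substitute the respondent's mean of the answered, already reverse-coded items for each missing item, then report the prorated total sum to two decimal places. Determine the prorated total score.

Reverse-coded (on a 0–10 scale, reversed = 10 − raw):
  item 3: 10 − 10 = 0
  item 5: 10 − 2 = 8
  item 9: 10 − 7 = 3
Completed scored items (8 of 9): 2, 6, 0, 0, 8, 10, 5, 3; sum = 34.
Person mean = 34 / 8 ≈ 4.2500
Prorated total = (34 / 8) × 9 = 38.25 (to 2 dp)

38.25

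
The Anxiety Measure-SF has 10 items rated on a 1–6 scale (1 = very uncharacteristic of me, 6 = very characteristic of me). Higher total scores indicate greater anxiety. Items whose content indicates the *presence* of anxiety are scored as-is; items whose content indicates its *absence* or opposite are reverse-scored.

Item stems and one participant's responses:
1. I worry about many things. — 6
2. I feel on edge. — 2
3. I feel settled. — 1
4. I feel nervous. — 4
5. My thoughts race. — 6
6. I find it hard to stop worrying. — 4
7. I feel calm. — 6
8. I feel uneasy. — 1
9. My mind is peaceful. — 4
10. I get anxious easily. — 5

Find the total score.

38

Items 3, 7, 9 describe the absence/opposite of anxiety → reverse-score.
reverse-coded value = 7 − response.
  item 1: 6
  item 2: 2
  item 3: 7 − 1 = 6
  item 4: 4
  item 5: 6
  item 6: 4
  item 7: 7 − 6 = 1
  item 8: 1
  item 9: 7 − 4 = 3
  item 10: 5
Total = 6 + 2 + 6 + 4 + 6 + 4 + 1 + 1 + 3 + 5 = 38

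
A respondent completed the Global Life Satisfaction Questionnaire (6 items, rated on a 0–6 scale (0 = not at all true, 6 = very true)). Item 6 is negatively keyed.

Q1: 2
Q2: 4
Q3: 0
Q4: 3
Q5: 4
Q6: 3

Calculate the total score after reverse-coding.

Reversing item 6 with 6 − raw:
Total = 2 + 4 + 0 + 3 + 4 + (6−3)
      = 2 + 4 + 0 + 3 + 4 + 3 = 16

16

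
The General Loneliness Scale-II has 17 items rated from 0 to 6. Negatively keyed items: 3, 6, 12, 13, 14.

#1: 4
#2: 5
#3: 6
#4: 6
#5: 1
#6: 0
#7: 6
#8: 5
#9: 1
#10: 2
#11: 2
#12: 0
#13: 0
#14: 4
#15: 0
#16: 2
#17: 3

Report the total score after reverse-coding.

Reversing items 3, 6, 12, 13, and 14 with 6 − raw:
Total = 4 + 5 + (6−6) + 6 + 1 + (6−0) + 6 + 5 + 1 + 2 + 2 + (6−0) + (6−0) + (6−4) + 0 + 2 + 3
      = 4 + 5 + 0 + 6 + 1 + 6 + 6 + 5 + 1 + 2 + 2 + 6 + 6 + 2 + 0 + 2 + 3 = 57

57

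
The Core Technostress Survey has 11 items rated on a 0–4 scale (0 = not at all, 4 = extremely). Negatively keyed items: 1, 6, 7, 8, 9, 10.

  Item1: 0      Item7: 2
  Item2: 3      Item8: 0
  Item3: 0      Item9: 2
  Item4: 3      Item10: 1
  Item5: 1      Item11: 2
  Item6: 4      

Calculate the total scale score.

24

Apply reverse scoring (reverse-coded value = 4 − response):
  item 1: 4 − 0 = 4
  item 6: 4 − 4 = 0
  item 7: 4 − 2 = 2
  item 8: 4 − 0 = 4
  item 9: 4 − 2 = 2
  item 10: 4 − 1 = 3
Scored items: 4, 3, 0, 3, 1, 0, 2, 4, 2, 3, 2
Total = 4 + 3 + 0 + 3 + 1 + 0 + 2 + 4 + 2 + 3 + 2 = 24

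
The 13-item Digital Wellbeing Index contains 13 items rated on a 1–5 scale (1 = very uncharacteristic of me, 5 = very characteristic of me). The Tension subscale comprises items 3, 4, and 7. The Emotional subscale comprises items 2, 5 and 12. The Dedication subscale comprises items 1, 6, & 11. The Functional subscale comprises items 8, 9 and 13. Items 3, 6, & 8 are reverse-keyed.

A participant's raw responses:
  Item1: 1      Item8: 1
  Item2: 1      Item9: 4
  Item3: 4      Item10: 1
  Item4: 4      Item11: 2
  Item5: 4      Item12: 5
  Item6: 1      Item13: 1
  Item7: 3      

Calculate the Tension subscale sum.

Tension items: 3, 4, 7.
Of these, item 3 is reverse-keyed; reversed = (1+5) − raw = 6 − raw.
  item 3: 6 − 4 = 2
  item 4: 4
  item 7: 3
Sum = 2 + 4 + 3 = 9

9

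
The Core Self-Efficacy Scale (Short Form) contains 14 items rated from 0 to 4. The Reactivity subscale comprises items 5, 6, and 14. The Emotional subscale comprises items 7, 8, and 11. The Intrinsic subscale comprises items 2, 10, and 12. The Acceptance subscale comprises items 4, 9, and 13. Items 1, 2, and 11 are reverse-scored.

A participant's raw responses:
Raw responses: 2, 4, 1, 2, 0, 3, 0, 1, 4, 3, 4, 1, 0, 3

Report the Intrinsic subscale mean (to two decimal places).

1.33

Intrinsic items: 2, 10, 12.
Of these, item 2 is reverse-scored; on a 0–4 scale, reversed = 4 − raw.
  item 2: 4 − 4 = 0
  item 10: 3
  item 12: 1
Sum = 0 + 3 + 1 = 4
Mean = 4 / 3 = 1.33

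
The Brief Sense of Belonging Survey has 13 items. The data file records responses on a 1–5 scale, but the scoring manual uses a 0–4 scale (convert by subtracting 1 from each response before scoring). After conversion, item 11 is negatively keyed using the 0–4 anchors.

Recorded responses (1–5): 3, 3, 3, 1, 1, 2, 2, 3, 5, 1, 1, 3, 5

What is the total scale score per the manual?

24

Convert to 0–4: 2, 2, 2, 0, 0, 1, 1, 2, 4, 0, 0, 2, 4
Reverse-coded (on a 0–4 scale, reversed = 4 − raw):
  item 11: 4 − 0 = 4
Scored: 2, 2, 2, 0, 0, 1, 1, 2, 4, 0, 4, 2, 4
Total = 24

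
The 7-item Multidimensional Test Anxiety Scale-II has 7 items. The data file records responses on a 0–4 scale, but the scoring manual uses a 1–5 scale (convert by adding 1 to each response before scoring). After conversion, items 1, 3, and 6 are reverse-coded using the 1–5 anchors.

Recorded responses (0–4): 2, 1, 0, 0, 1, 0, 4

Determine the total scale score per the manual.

Convert to 1–5: 3, 2, 1, 1, 2, 1, 5
Reverse-coded (reverse-coded value = 6 − response):
  item 1: 6 − 3 = 3
  item 3: 6 − 1 = 5
  item 6: 6 − 1 = 5
Scored: 3, 2, 5, 1, 2, 5, 5
Total = 23

23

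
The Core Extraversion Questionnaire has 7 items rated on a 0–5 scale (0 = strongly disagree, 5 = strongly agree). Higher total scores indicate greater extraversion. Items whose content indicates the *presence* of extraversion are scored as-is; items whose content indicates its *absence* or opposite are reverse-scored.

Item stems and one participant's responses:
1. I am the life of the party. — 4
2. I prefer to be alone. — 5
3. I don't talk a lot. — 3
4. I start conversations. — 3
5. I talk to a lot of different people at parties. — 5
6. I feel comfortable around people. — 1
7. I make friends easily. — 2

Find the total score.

Items 2, 3 describe the absence/opposite of extraversion → reverse-score.
reversed = (0+5) − raw = 5 − raw.
  item 1: 4
  item 2: 5 − 5 = 0
  item 3: 5 − 3 = 2
  item 4: 3
  item 5: 5
  item 6: 1
  item 7: 2
Total = 4 + 0 + 2 + 3 + 5 + 1 + 2 = 17

17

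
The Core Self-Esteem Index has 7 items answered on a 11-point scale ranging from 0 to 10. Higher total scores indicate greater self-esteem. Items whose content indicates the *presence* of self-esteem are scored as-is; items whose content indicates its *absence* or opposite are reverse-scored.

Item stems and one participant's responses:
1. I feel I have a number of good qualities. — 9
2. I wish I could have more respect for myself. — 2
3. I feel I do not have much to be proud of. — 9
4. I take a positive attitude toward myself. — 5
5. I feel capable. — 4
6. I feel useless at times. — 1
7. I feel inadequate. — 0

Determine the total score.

Items 2, 3, 6, 7 describe the absence/opposite of self-esteem → reverse-score.
reversed = (0+10) − raw = 10 − raw.
  item 1: 9
  item 2: 10 − 2 = 8
  item 3: 10 − 9 = 1
  item 4: 5
  item 5: 4
  item 6: 10 − 1 = 9
  item 7: 10 − 0 = 10
Total = 9 + 8 + 1 + 5 + 4 + 9 + 10 = 46

46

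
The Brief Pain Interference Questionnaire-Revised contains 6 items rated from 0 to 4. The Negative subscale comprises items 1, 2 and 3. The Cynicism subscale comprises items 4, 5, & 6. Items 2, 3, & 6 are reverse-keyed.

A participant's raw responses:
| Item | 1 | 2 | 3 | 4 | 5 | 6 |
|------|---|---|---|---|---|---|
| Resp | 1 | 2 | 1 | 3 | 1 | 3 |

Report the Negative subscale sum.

6

Negative items: 1, 2, 3.
Of these, items 2 & 3 are reverse-keyed; reverse-coded value = 4 − response.
  item 1: 1
  item 2: 4 − 2 = 2
  item 3: 4 − 1 = 3
Sum = 1 + 2 + 3 = 6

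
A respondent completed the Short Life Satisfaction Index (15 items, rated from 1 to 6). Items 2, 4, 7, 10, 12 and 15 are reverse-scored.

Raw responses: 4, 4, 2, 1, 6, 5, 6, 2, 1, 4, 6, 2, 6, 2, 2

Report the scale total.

Apply reverse scoring (reverse-coded value = 7 − response):
  item 2: 7 − 4 = 3
  item 4: 7 − 1 = 6
  item 7: 7 − 6 = 1
  item 10: 7 − 4 = 3
  item 12: 7 − 2 = 5
  item 15: 7 − 2 = 5
Scored responses: 4, 3, 2, 6, 6, 5, 1, 2, 1, 3, 6, 5, 6, 2, 5
Total = 4 + 3 + 2 + 6 + 6 + 5 + 1 + 2 + 1 + 3 + 6 + 5 + 6 + 2 + 5 = 57

57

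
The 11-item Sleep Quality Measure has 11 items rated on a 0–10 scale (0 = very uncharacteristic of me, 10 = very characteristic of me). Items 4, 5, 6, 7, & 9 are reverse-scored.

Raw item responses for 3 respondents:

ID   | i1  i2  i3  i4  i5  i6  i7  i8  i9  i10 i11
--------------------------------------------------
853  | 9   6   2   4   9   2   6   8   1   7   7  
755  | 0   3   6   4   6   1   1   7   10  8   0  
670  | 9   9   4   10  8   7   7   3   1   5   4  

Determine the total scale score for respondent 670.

51

Respondent 670 raw: 9, 9, 4, 10, 8, 7, 7, 3, 1, 5, 4.
Reverse-coded (reversed = (0+10) − raw = 10 − raw):
  item 1: 9
  item 2: 9
  item 3: 4
  item 4: 10 − 10 = 0
  item 5: 10 − 8 = 2
  item 6: 10 − 7 = 3
  item 7: 10 − 7 = 3
  item 8: 3
  item 9: 10 − 1 = 9
  item 10: 5
  item 11: 4
Sum = 9 + 9 + 4 + 0 + 2 + 3 + 3 + 3 + 9 + 5 + 4 = 51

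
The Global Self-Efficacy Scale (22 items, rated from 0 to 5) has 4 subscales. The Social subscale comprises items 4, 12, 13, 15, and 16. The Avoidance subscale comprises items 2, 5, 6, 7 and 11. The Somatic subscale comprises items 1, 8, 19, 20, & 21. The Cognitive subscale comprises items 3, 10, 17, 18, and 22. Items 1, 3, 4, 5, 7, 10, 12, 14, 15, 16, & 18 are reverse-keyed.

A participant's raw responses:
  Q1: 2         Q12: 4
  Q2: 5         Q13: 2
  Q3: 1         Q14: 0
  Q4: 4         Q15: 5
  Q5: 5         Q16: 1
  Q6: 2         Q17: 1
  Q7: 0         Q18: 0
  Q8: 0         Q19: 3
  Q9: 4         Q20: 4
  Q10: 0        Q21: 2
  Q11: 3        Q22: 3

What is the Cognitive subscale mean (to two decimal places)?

Cognitive items: 3, 10, 17, 18, 22.
Of these, items 3, 10 and 18 are reverse-keyed; on a 0–5 scale, reversed = 5 − raw.
  item 3: 5 − 1 = 4
  item 10: 5 − 0 = 5
  item 17: 1
  item 18: 5 − 0 = 5
  item 22: 3
Sum = 4 + 5 + 1 + 5 + 3 = 18
Mean = 18 / 5 = 3.60

3.60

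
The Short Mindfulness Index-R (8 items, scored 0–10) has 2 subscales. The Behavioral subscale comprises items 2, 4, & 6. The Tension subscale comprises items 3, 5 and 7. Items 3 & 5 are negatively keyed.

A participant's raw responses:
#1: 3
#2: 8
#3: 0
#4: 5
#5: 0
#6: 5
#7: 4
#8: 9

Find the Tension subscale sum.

24

Tension items: 3, 5, 7.
Of these, items 3 and 5 are negatively keyed; reverse-coded value = 10 − response.
  item 3: 10 − 0 = 10
  item 5: 10 − 0 = 10
  item 7: 4
Sum = 10 + 10 + 4 = 24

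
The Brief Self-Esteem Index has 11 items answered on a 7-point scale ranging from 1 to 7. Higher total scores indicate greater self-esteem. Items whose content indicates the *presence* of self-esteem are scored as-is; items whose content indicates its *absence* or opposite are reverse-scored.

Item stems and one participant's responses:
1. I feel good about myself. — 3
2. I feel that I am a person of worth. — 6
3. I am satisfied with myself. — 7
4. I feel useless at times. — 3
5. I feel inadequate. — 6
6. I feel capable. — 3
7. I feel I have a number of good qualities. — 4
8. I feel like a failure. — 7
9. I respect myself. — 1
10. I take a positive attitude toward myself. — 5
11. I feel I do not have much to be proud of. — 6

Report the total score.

Items 4, 5, 8, 11 describe the absence/opposite of self-esteem → reverse-score.
reversed = (1+7) − raw = 8 − raw.
  item 1: 3
  item 2: 6
  item 3: 7
  item 4: 8 − 3 = 5
  item 5: 8 − 6 = 2
  item 6: 3
  item 7: 4
  item 8: 8 − 7 = 1
  item 9: 1
  item 10: 5
  item 11: 8 − 6 = 2
Total = 3 + 6 + 7 + 5 + 2 + 3 + 4 + 1 + 1 + 5 + 2 = 39

39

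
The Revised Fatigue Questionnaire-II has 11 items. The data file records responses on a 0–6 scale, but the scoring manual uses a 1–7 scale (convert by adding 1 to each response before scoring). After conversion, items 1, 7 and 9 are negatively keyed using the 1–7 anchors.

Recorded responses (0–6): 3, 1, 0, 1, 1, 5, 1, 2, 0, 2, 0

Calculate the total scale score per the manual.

Convert to 1–7: 4, 2, 1, 2, 2, 6, 2, 3, 1, 3, 1
Reverse-coded (reversed = (1+7) − raw = 8 − raw):
  item 1: 8 − 4 = 4
  item 7: 8 − 2 = 6
  item 9: 8 − 1 = 7
Scored: 4, 2, 1, 2, 2, 6, 6, 3, 7, 3, 1
Total = 37

37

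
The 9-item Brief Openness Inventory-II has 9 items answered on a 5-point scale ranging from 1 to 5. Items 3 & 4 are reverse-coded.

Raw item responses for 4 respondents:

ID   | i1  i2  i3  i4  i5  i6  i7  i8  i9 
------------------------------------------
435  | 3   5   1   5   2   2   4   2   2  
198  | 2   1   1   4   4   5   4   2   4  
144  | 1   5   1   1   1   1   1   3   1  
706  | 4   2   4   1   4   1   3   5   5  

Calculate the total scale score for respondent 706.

31

Respondent 706 raw: 4, 2, 4, 1, 4, 1, 3, 5, 5.
Reverse-coded (reversed = (1+5) − raw = 6 − raw):
  item 1: 4
  item 2: 2
  item 3: 6 − 4 = 2
  item 4: 6 − 1 = 5
  item 5: 4
  item 6: 1
  item 7: 3
  item 8: 5
  item 9: 5
Sum = 4 + 2 + 2 + 5 + 4 + 1 + 3 + 5 + 5 = 31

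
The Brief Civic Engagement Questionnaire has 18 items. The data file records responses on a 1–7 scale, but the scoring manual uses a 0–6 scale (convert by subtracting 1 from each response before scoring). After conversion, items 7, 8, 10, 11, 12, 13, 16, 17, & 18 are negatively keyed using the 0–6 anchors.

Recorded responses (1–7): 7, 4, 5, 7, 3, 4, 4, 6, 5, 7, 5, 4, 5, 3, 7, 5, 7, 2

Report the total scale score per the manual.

54

Convert to 0–6: 6, 3, 4, 6, 2, 3, 3, 5, 4, 6, 4, 3, 4, 2, 6, 4, 6, 1
Reverse-coded (reversed = (0+6) − raw = 6 − raw):
  item 7: 6 − 3 = 3
  item 8: 6 − 5 = 1
  item 10: 6 − 6 = 0
  item 11: 6 − 4 = 2
  item 12: 6 − 3 = 3
  item 13: 6 − 4 = 2
  item 16: 6 − 4 = 2
  item 17: 6 − 6 = 0
  item 18: 6 − 1 = 5
Scored: 6, 3, 4, 6, 2, 3, 3, 1, 4, 0, 2, 3, 2, 2, 6, 2, 0, 5
Total = 54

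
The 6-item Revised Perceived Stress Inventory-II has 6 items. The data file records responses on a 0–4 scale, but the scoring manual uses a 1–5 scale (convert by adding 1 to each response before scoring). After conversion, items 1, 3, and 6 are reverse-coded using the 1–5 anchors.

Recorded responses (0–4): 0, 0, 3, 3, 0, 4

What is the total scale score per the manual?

14

Convert to 1–5: 1, 1, 4, 4, 1, 5
Reverse-coded (on a 1–5 scale, reversed = 6 − raw):
  item 1: 6 − 1 = 5
  item 3: 6 − 4 = 2
  item 6: 6 − 5 = 1
Scored: 5, 1, 2, 4, 1, 1
Total = 14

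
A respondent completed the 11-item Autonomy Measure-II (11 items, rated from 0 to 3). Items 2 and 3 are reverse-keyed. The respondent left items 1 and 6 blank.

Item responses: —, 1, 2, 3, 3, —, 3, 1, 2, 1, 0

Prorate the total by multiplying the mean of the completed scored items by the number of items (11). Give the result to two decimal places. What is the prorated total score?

19.56

Reverse-coded (reverse-coded value = 3 − response):
  item 2: 3 − 1 = 2
  item 3: 3 − 2 = 1
Completed scored items (9 of 11): 2, 1, 3, 3, 3, 1, 2, 1, 0; sum = 16.
Person mean = 16 / 9 ≈ 1.7778
Prorated total = (16 / 9) × 11 = 19.56 (to 2 dp)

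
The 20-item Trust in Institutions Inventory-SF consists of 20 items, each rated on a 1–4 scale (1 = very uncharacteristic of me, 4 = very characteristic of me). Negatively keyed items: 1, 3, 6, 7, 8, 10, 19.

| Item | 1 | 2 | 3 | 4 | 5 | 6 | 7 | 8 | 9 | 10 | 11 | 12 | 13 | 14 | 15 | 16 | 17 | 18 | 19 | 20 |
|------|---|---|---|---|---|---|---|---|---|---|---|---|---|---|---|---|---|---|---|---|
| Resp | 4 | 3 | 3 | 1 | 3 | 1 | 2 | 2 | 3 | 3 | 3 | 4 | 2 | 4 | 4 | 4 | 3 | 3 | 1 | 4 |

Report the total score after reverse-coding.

Reverse-coded items (on a 1–4 scale, reversed = 5 − raw):
  item 1: 5 − 4 = 1
  item 3: 5 − 3 = 2
  item 6: 5 − 1 = 4
  item 7: 5 − 2 = 3
  item 8: 5 − 2 = 3
  item 10: 5 − 3 = 2
  item 19: 5 − 1 = 4
After reverse-coding: 1, 3, 2, 1, 3, 4, 3, 3, 3, 2, 3, 4, 2, 4, 4, 4, 3, 3, 4, 4
Total = 1 + 3 + 2 + 1 + 3 + 4 + 3 + 3 + 3 + 2 + 3 + 4 + 2 + 4 + 4 + 4 + 3 + 3 + 4 + 4 = 60

60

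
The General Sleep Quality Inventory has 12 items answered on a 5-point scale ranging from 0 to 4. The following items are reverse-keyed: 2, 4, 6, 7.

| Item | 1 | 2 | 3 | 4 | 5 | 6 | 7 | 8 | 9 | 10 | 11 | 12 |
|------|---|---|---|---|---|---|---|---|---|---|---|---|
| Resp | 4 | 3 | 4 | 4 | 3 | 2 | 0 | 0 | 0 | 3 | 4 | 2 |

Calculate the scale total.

27

Reversing items 2, 4, 6 and 7 with 4 − raw:
Total = 4 + (4−3) + 4 + (4−4) + 3 + (4−2) + (4−0) + 0 + 0 + 3 + 4 + 2
      = 4 + 1 + 4 + 0 + 3 + 2 + 4 + 0 + 0 + 3 + 4 + 2 = 27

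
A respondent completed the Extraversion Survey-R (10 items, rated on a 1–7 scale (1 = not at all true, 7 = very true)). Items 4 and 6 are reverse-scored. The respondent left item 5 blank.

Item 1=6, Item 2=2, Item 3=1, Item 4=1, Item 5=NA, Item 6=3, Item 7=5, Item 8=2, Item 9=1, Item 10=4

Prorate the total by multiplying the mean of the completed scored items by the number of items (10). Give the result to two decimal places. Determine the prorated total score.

Reverse-coded (on a 1–7 scale, reversed = 8 − raw):
  item 4: 8 − 1 = 7
  item 6: 8 − 3 = 5
Completed scored items (9 of 10): 6, 2, 1, 7, 5, 5, 2, 1, 4; sum = 33.
Person mean = 33 / 9 ≈ 3.6667
Prorated total = (33 / 9) × 10 = 36.67 (to 2 dp)

36.67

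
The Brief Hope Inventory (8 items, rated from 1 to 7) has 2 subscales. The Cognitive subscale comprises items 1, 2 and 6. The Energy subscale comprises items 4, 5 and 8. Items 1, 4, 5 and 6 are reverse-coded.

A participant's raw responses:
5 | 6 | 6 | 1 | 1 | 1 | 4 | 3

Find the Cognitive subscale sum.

Cognitive items: 1, 2, 6.
Of these, items 1 & 6 are reverse-coded; reverse-coded value = 8 − response.
  item 1: 8 − 5 = 3
  item 2: 6
  item 6: 8 − 1 = 7
Sum = 3 + 6 + 7 = 16

16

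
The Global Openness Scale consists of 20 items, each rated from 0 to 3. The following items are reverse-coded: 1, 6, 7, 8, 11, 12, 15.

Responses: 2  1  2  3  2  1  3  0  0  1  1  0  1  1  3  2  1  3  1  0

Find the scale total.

Apply reverse scoring (reversed = (0+3) − raw = 3 − raw):
  item 1: 3 − 2 = 1
  item 6: 3 − 1 = 2
  item 7: 3 − 3 = 0
  item 8: 3 − 0 = 3
  item 11: 3 − 1 = 2
  item 12: 3 − 0 = 3
  item 15: 3 − 3 = 0
Scored items: 1, 1, 2, 3, 2, 2, 0, 3, 0, 1, 2, 3, 1, 1, 0, 2, 1, 3, 1, 0
Total = 1 + 1 + 2 + 3 + 2 + 2 + 0 + 3 + 0 + 1 + 2 + 3 + 1 + 1 + 0 + 2 + 1 + 3 + 1 + 0 = 29

29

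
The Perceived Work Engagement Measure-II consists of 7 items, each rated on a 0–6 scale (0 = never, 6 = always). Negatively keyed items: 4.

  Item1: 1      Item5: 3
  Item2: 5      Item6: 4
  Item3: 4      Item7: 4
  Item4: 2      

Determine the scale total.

25

Negatively keyed items use 6 − raw:
  item 4: 6 − 2 = 4
After reverse-coding: 1, 5, 4, 4, 3, 4, 4
Total = 1 + 5 + 4 + 4 + 3 + 4 + 4 = 25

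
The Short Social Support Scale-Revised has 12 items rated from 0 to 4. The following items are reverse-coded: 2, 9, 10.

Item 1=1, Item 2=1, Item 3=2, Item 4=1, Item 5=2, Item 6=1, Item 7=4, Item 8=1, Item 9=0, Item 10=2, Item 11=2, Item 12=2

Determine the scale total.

Reversing items 2, 9, & 10 with 4 − raw:
Total = 1 + (4−1) + 2 + 1 + 2 + 1 + 4 + 1 + (4−0) + (4−2) + 2 + 2
      = 1 + 3 + 2 + 1 + 2 + 1 + 4 + 1 + 4 + 2 + 2 + 2 = 25

25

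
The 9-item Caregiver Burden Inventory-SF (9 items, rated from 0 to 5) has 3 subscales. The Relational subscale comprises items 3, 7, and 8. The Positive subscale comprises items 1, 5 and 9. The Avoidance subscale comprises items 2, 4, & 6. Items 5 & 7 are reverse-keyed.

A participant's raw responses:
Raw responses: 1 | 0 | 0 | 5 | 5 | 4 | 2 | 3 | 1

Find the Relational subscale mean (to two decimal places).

Relational items: 3, 7, 8.
Of these, item 7 is reverse-keyed; reversed = (0+5) − raw = 5 − raw.
  item 3: 0
  item 7: 5 − 2 = 3
  item 8: 3
Sum = 0 + 3 + 3 = 6
Mean = 6 / 3 = 2.00

2.00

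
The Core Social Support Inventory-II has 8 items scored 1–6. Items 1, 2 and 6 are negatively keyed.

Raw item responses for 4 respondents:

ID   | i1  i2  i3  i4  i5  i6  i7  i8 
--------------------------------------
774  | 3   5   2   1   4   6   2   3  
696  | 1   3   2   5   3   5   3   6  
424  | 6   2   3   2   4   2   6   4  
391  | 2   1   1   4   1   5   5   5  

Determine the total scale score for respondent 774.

19

Respondent 774 raw: 3, 5, 2, 1, 4, 6, 2, 3.
Reverse-coded (reverse-coded value = 7 − response):
  item 1: 7 − 3 = 4
  item 2: 7 − 5 = 2
  item 3: 2
  item 4: 1
  item 5: 4
  item 6: 7 − 6 = 1
  item 7: 2
  item 8: 3
Sum = 4 + 2 + 2 + 1 + 4 + 1 + 2 + 3 = 19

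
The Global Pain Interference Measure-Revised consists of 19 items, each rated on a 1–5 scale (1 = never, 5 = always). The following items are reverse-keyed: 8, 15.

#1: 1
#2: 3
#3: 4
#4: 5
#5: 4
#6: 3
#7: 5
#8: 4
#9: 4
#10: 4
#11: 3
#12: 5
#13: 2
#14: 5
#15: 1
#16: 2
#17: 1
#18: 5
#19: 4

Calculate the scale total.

Reversing items 8 & 15 with 6 − raw:
Total = 1 + 3 + 4 + 5 + 4 + 3 + 5 + (6−4) + 4 + 4 + 3 + 5 + 2 + 5 + (6−1) + 2 + 1 + 5 + 4
      = 1 + 3 + 4 + 5 + 4 + 3 + 5 + 2 + 4 + 4 + 3 + 5 + 2 + 5 + 5 + 2 + 1 + 5 + 4 = 67

67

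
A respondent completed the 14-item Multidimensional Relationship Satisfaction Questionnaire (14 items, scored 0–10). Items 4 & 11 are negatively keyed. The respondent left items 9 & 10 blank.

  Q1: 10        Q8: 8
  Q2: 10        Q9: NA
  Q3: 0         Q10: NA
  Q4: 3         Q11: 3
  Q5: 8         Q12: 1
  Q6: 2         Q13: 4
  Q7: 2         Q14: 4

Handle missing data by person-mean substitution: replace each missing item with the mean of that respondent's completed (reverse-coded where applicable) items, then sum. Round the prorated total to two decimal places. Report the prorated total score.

73.50

Reverse-coded (reverse-coded value = 10 − response):
  item 4: 10 − 3 = 7
  item 11: 10 − 3 = 7
Completed scored items (12 of 14): 10, 10, 0, 7, 8, 2, 2, 8, 7, 1, 4, 4; sum = 63.
Person mean = 63 / 12 ≈ 5.2500
Prorated total = (63 / 12) × 14 = 73.50 (to 2 dp)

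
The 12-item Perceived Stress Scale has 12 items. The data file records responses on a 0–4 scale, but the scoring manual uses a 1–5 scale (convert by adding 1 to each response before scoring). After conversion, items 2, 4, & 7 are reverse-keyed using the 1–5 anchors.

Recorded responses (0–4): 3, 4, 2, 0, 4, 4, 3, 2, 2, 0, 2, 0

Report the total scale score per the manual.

Convert to 1–5: 4, 5, 3, 1, 5, 5, 4, 3, 3, 1, 3, 1
Reverse-coded (reverse-coded value = 6 − response):
  item 2: 6 − 5 = 1
  item 4: 6 − 1 = 5
  item 7: 6 − 4 = 2
Scored: 4, 1, 3, 5, 5, 5, 2, 3, 3, 1, 3, 1
Total = 36

36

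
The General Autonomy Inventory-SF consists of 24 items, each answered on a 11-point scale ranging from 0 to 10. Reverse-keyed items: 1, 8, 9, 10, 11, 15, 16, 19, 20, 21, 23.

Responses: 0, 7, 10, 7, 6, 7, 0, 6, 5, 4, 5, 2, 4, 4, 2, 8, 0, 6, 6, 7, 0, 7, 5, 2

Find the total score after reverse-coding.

Reverse-coded items (on a 0–10 scale, reversed = 10 − raw):
  item 1: 10 − 0 = 10
  item 8: 10 − 6 = 4
  item 9: 10 − 5 = 5
  item 10: 10 − 4 = 6
  item 11: 10 − 5 = 5
  item 15: 10 − 2 = 8
  item 16: 10 − 8 = 2
  item 19: 10 − 6 = 4
  item 20: 10 − 7 = 3
  item 21: 10 − 0 = 10
  item 23: 10 − 5 = 5
After reverse-coding: 10, 7, 10, 7, 6, 7, 0, 4, 5, 6, 5, 2, 4, 4, 8, 2, 0, 6, 4, 3, 10, 7, 5, 2
Total = 10 + 7 + 10 + 7 + 6 + 7 + 0 + 4 + 5 + 6 + 5 + 2 + 4 + 4 + 8 + 2 + 0 + 6 + 4 + 3 + 10 + 7 + 5 + 2 = 124

124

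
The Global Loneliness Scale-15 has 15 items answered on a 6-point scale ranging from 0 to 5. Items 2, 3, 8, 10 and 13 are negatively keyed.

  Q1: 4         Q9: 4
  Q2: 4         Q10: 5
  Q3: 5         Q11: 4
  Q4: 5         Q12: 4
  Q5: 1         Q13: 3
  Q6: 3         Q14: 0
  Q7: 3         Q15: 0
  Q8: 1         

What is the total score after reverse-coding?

35

Reversing items 2, 3, 8, 10 and 13 with 5 − raw:
Total = 4 + (5−4) + (5−5) + 5 + 1 + 3 + 3 + (5−1) + 4 + (5−5) + 4 + 4 + (5−3) + 0 + 0
      = 4 + 1 + 0 + 5 + 1 + 3 + 3 + 4 + 4 + 0 + 4 + 4 + 2 + 0 + 0 = 35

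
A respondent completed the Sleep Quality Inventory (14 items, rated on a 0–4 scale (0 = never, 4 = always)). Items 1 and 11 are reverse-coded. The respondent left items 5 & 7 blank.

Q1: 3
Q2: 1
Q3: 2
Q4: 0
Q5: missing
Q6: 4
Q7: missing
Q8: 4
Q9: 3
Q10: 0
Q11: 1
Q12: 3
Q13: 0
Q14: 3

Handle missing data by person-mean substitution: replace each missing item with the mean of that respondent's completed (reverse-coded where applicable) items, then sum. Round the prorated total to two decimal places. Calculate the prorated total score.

28.00

Reverse-coded (reversed = (0+4) − raw = 4 − raw):
  item 1: 4 − 3 = 1
  item 11: 4 − 1 = 3
Completed scored items (12 of 14): 1, 1, 2, 0, 4, 4, 3, 0, 3, 3, 0, 3; sum = 24.
Person mean = 24 / 12 ≈ 2.0000
Prorated total = (24 / 12) × 14 = 28.00 (to 2 dp)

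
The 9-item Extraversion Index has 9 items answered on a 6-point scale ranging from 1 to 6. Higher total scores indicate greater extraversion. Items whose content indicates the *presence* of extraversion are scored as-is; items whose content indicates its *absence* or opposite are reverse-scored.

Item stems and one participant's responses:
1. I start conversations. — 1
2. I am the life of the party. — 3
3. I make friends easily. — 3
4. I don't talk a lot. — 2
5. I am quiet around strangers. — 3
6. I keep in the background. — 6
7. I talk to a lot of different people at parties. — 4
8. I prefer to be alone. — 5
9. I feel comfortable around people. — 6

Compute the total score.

29

Items 4, 5, 6, 8 describe the absence/opposite of extraversion → reverse-score.
on a 1–6 scale, reversed = 7 − raw.
  item 1: 1
  item 2: 3
  item 3: 3
  item 4: 7 − 2 = 5
  item 5: 7 − 3 = 4
  item 6: 7 − 6 = 1
  item 7: 4
  item 8: 7 − 5 = 2
  item 9: 6
Total = 1 + 3 + 3 + 5 + 4 + 1 + 4 + 2 + 6 = 29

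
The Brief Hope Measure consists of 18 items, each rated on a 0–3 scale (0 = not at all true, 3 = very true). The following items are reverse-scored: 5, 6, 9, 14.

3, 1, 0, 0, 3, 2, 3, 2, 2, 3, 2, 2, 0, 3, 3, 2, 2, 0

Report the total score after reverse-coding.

Reverse-scored items use 3 − raw:
  item 5: 3 − 3 = 0
  item 6: 3 − 2 = 1
  item 9: 3 − 2 = 1
  item 14: 3 − 3 = 0
Scored responses: 3, 1, 0, 0, 0, 1, 3, 2, 1, 3, 2, 2, 0, 0, 3, 2, 2, 0
Total = 3 + 1 + 0 + 0 + 0 + 1 + 3 + 2 + 1 + 3 + 2 + 2 + 0 + 0 + 3 + 2 + 2 + 0 = 25

25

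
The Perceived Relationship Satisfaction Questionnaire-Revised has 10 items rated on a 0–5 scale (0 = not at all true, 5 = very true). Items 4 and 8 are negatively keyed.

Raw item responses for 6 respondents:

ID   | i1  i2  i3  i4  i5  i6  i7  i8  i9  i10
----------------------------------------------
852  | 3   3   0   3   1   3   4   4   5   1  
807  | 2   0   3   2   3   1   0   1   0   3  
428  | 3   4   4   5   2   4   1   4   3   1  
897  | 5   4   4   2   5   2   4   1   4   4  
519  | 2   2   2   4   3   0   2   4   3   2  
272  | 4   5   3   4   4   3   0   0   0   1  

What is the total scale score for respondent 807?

19

Respondent 807 raw: 2, 0, 3, 2, 3, 1, 0, 1, 0, 3.
Reverse-coded (reverse-coded value = 5 − response):
  item 1: 2
  item 2: 0
  item 3: 3
  item 4: 5 − 2 = 3
  item 5: 3
  item 6: 1
  item 7: 0
  item 8: 5 − 1 = 4
  item 9: 0
  item 10: 3
Sum = 2 + 0 + 3 + 3 + 3 + 1 + 0 + 4 + 0 + 3 = 19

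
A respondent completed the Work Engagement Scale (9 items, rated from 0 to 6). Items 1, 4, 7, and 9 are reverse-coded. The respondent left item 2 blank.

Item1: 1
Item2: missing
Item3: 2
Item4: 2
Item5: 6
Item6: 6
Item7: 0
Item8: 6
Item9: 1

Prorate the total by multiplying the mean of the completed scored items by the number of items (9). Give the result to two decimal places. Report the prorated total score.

Reverse-coded (reverse-coded value = 6 − response):
  item 1: 6 − 1 = 5
  item 4: 6 − 2 = 4
  item 7: 6 − 0 = 6
  item 9: 6 − 1 = 5
Completed scored items (8 of 9): 5, 2, 4, 6, 6, 6, 6, 5; sum = 40.
Person mean = 40 / 8 ≈ 5.0000
Prorated total = (40 / 8) × 9 = 45.00 (to 2 dp)

45.00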